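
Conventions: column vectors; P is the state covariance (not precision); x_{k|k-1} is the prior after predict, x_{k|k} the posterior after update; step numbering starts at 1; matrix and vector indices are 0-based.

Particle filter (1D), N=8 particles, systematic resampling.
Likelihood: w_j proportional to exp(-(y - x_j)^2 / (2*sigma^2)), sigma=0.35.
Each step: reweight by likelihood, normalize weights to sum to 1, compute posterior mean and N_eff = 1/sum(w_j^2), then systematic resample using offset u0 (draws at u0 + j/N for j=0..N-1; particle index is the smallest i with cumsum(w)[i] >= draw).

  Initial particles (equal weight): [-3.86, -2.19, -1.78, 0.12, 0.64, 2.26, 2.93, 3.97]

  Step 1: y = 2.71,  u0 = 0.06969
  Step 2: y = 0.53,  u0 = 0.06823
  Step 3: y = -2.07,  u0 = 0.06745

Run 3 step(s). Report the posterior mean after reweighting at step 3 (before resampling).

step 1: w=[0.0000, 0.0000, 0.0000, 0.0000, 0.0000, 0.3473, 0.6515, 0.0012]  mean=2.6986  Neff=1.8347  idx=[5, 5, 5, 6, 6, 6, 6, 6]
step 2: w=[0.3333, 0.3333, 0.3333, 0.0000, 0.0000, 0.0000, 0.0000, 0.0000]  mean=2.2600  Neff=3.0001  idx=[0, 0, 0, 1, 1, 2, 2, 2]
step 3: w=[0.1250, 0.1250, 0.1250, 0.1250, 0.1250, 0.1250, 0.1250, 0.1250]  mean=2.2600  Neff=8.0000  idx=[0, 1, 2, 3, 4, 5, 6, 7]

post_mean = 2.2600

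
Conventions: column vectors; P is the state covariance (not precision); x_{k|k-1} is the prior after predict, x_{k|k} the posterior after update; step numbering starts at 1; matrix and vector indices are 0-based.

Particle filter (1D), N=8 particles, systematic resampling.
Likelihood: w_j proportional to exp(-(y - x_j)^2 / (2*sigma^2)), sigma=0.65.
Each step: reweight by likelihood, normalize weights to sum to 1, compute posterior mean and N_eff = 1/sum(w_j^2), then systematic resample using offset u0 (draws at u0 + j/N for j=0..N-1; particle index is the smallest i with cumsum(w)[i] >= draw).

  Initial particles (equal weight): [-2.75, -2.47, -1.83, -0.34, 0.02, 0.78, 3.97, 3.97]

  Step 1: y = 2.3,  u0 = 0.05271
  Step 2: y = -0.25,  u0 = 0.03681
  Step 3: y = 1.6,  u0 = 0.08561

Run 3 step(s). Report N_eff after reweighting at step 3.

N_eff = 8.0000

step 1: w=[0.0000, 0.0000, 0.0000, 0.0019, 0.0151, 0.4604, 0.2613, 0.2613]  mean=2.4337  Neff=2.8672  idx=[5, 5, 5, 5, 6, 6, 7, 7]
step 2: w=[0.2500, 0.2500, 0.2500, 0.2500, 0.0000, 0.0000, 0.0000, 0.0000]  mean=0.7800  Neff=4.0000  idx=[0, 0, 1, 1, 2, 2, 3, 3]
step 3: w=[0.1250, 0.1250, 0.1250, 0.1250, 0.1250, 0.1250, 0.1250, 0.1250]  mean=0.7800  Neff=8.0000  idx=[0, 1, 2, 3, 4, 5, 6, 7]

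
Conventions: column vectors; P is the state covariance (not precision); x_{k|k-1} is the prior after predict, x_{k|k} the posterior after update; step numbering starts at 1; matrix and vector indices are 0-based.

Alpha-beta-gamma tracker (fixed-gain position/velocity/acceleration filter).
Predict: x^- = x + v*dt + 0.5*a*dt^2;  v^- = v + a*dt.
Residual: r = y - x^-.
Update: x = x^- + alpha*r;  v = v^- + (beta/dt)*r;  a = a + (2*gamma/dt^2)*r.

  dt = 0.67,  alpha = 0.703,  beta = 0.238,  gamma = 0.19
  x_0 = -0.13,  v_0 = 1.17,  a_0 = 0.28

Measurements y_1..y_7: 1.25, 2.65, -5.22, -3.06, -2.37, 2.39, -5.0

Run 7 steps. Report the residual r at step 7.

resid = -3.5500

step 1: x_pred=0.7167  r=0.5333  x^+=1.0916  v^+=1.5470  a^+=0.7314
step 2: x_pred=2.2923  r=0.3577  x^+=2.5438  v^+=2.1641  a^+=1.0342
step 3: x_pred=4.2259  r=-9.4459  x^+=-2.4146  v^+=-0.4983  a^+=-6.9618
step 4: x_pred=-4.3111  r=1.2511  x^+=-3.4316  v^+=-4.7184  a^+=-5.9028
step 5: x_pred=-7.9178  r=5.5478  x^+=-4.0177  v^+=-6.7026  a^+=-1.2066
step 6: x_pred=-8.7792  r=11.1692  x^+=-0.9273  v^+=-3.5434  a^+=8.2483
step 7: x_pred=-1.4500  r=-3.5500  x^+=-3.9456  v^+=0.7220  a^+=5.2432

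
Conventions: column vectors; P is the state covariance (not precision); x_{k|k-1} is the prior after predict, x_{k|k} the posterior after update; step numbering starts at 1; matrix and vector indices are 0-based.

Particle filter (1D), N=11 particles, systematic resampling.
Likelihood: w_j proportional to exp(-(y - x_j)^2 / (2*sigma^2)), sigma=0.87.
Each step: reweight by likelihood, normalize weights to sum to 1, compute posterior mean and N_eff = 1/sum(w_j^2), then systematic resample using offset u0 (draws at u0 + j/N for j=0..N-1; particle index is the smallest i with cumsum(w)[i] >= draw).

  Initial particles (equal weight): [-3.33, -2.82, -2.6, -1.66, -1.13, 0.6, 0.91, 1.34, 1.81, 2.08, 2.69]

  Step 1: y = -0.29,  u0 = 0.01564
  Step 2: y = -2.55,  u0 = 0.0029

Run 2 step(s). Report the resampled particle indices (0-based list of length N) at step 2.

resampled_idx = [0, 0, 0, 0, 0, 1, 1, 1, 2, 3, 4]

step 1: w=[0.0010, 0.0066, 0.0134, 0.1318, 0.2857, 0.2698, 0.1759, 0.0787, 0.0247, 0.0111, 0.0013]  mean=-0.0997  Neff=4.7657  idx=[2, 3, 4, 4, 4, 5, 5, 5, 6, 6, 7]
step 2: w=[0.4181, 0.2482, 0.1105, 0.1105, 0.1105, 0.0006, 0.0006, 0.0006, 0.0002, 0.0002, 0.0000]  mean=-1.8724  Neff=3.6623  idx=[0, 0, 0, 0, 0, 1, 1, 1, 2, 3, 4]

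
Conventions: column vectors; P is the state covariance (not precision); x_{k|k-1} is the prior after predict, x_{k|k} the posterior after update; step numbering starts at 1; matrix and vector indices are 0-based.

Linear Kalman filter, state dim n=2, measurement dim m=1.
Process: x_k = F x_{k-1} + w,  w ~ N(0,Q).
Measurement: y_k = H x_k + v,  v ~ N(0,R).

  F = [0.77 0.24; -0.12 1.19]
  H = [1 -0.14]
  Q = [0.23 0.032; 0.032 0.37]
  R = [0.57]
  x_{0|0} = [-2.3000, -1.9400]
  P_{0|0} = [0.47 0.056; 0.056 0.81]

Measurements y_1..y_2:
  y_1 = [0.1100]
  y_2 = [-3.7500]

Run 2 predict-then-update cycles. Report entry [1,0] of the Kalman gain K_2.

step 1: x^-=[-2.2366, -2.0326]  P^-=[0.5760 0.2696; 0.2696 1.5078]  S=[1.1001]  K=[0.4893; 0.0532]  nu=[2.0620]  x^+=[-1.2276, -1.9229]  P^+=[0.3126 0.2410; 0.2410 1.5047]
step 2: x^-=[-1.4068, -2.1410]  P^-=[0.5911 0.6467; 0.6467 2.4365]  S=[1.0278]  K=[0.4870; 0.2974]  nu=[-2.6429]  x^+=[-2.6940, -2.9269]  P^+=[0.3473 0.4979; 0.4979 2.3456]

K[1,0] = 0.2974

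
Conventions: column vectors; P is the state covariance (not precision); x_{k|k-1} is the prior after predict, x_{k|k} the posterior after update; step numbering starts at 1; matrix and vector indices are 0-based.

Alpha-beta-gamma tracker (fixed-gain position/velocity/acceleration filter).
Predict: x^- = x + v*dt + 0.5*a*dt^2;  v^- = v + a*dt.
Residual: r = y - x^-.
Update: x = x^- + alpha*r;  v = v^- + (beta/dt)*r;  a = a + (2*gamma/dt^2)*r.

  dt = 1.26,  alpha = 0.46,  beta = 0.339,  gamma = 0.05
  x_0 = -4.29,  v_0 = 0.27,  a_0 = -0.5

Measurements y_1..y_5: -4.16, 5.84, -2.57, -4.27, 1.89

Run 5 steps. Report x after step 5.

step 1: x_pred=-4.3467  r=0.1867  x^+=-4.2608  v^+=-0.3098  a^+=-0.4882
step 2: x_pred=-5.0387  r=10.8787  x^+=-0.0345  v^+=2.0019  a^+=0.1970
step 3: x_pred=2.6443  r=-5.2143  x^+=0.2457  v^+=0.8472  a^+=-0.1315
step 4: x_pred=1.2089  r=-5.4789  x^+=-1.3114  v^+=-0.7925  a^+=-0.4766
step 5: x_pred=-2.6882  r=4.5782  x^+=-0.5822  v^+=-0.1612  a^+=-0.1882

x_post = -0.5822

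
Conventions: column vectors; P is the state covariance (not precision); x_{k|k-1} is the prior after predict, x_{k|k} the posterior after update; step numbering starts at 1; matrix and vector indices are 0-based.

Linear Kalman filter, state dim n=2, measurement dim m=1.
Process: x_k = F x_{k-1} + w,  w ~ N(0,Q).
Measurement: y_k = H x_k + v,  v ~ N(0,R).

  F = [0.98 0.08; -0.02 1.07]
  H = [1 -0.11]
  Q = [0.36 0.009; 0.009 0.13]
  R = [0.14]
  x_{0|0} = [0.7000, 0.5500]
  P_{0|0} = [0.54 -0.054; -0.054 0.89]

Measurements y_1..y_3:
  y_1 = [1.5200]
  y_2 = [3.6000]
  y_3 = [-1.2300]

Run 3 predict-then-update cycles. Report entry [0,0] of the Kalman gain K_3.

step 1: x^-=[0.7300, 0.5745]  P^-=[0.8758 0.0181; 0.0181 1.1515]  S=[1.0258]  K=[0.8519; -0.1059]  nu=[0.8532]  x^+=[1.4568, 0.4842]  P^+=[0.1314 0.1106; 0.1106 1.1400]
step 2: x^-=[1.4664, 0.4889]  P^-=[0.5109 0.2198; 0.2198 1.4305]  S=[0.6198]  K=[0.7852; 0.1007]  nu=[2.1874]  x^+=[3.1839, 0.7092]  P^+=[0.1287 0.1708; 0.1708 1.4242]
step 3: x^-=[3.1770, 0.6952]  P^-=[0.5195 0.3072; 0.3072 1.7533]  S=[0.6131]  K=[0.7922; 0.1864]  nu=[-4.3305]  x^+=[-0.2535, -0.1122]  P^+=[0.1347 0.2166; 0.2166 1.7320]

K[0,0] = 0.7922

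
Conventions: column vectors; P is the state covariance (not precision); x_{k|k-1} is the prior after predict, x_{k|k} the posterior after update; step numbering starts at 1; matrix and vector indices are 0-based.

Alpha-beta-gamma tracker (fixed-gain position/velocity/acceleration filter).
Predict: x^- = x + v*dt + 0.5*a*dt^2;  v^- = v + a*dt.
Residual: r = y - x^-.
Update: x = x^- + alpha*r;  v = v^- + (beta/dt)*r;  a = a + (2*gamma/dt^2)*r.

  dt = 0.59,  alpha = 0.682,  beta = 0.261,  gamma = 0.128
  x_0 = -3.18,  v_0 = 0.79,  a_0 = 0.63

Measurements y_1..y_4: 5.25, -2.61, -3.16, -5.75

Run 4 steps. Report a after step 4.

step 1: x_pred=-2.6042  r=7.8542  x^+=2.7523  v^+=4.6362  a^+=6.4062
step 2: x_pred=6.6027  r=-9.2127  x^+=0.3196  v^+=4.3404  a^+=-0.3690
step 3: x_pred=2.8162  r=-5.9762  x^+=-1.2596  v^+=1.4789  a^+=-4.7641
step 4: x_pred=-1.2162  r=-4.5338  x^+=-4.3082  v^+=-3.3375  a^+=-8.0984

a_post = -8.0984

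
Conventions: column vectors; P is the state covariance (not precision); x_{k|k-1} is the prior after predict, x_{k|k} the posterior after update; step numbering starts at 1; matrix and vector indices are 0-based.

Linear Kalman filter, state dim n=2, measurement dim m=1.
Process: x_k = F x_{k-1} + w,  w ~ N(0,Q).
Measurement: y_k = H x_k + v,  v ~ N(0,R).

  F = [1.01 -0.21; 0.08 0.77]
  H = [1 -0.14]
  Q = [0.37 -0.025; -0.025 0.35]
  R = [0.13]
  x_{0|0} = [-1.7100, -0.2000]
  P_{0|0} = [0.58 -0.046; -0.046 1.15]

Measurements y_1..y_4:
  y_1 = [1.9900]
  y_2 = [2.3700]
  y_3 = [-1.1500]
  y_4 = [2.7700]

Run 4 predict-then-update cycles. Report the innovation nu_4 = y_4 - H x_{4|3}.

step 1: x^-=[-1.6851, -0.2908]  P^-=[1.0319 -0.1991; -0.1991 1.0299]  S=[1.2378]  K=[0.8562; -0.2773]  nu=[3.6344]  x^+=[1.4265, -1.2987]  P^+=[0.1246 0.0948; 0.0948 0.9347]
step 2: x^-=[1.7135, -0.8859]  P^-=[0.4981 -0.0939; -0.0939 0.9166]  S=[0.6723]  K=[0.7604; -0.3306]  nu=[0.5325]  x^+=[2.1184, -1.0619]  P^+=[0.1094 0.0751; 0.0751 0.8432]
step 3: x^-=[2.3626, -0.6482]  P^-=[0.4869 -0.0954; -0.0954 0.8599]  S=[0.6605]  K=[0.7574; -0.3267]  nu=[-3.6033]  x^+=[-0.3667, 0.5290]  P^+=[0.1080 0.0680; 0.0680 0.7894]
step 4: x^-=[-0.4814, 0.3780]  P^-=[0.4861 -0.0921; -0.0921 0.8271]  S=[0.6581]  K=[0.7582; -0.3160]  nu=[3.3044]  x^+=[2.0240, -0.6661]  P^+=[0.1077 0.0655; 0.0655 0.7614]

innov = [3.3044]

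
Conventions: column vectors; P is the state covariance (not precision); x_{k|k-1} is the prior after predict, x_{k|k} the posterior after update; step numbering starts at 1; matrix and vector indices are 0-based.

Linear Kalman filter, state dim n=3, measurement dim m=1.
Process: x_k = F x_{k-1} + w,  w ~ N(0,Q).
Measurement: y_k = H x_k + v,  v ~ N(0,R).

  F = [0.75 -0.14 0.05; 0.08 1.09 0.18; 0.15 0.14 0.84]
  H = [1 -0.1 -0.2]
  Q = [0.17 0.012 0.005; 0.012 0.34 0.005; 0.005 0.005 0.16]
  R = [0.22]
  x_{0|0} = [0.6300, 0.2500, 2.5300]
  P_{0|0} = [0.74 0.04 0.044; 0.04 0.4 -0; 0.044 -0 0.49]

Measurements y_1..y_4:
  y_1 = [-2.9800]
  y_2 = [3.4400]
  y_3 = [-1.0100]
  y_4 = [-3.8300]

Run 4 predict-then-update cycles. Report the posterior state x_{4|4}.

x_post = [-1.4536, 4.8727, 2.8467]

step 1: x^-=[0.5640, 0.7783, 2.2547]  P^-=[0.5902 0.0381 0.1324; 0.0381 0.8441 0.1601; 0.1324 0.1601 0.5430]  S=[0.7862]  K=[0.7122; -0.0996; 0.0099]  nu=[-3.0152]  x^+=[-1.5834, 1.0786, 2.2248]  P^+=[0.1914 0.0939 0.1269; 0.0939 0.8363 0.1609; 0.1269 0.1609 0.5429]
step 2: x^-=[-1.2273, 1.4495, 1.7824]  P^-=[0.2830 -0.0012 0.1039; -0.0012 1.4356 0.3968; 0.1039 0.3968 0.6375]  S=[0.5174]  K=[0.5070; -0.4331; -0.1223]  nu=[5.1687]  x^+=[1.3933, -0.7893, 1.1502]  P^+=[0.1500 0.1124 0.1360; 0.1124 1.3385 0.3693; 0.1360 0.3693 0.6298]
step 3: x^-=[1.2130, -0.5418, 1.0647]  P^-=[0.2636 -0.0572 0.0774; -0.0572 2.1201 0.6862; 0.0774 0.6862 0.7599]  S=[0.5431]  K=[0.4674; -0.7484; -0.2637]  nu=[-2.0642]  x^+=[0.2482, 1.0030, 1.6090]  P^+=[0.1450 0.1328 0.1443; 0.1328 1.8159 0.5790; 0.1443 0.5790 0.7221]
step 4: x^-=[0.1262, 1.4027, 1.5292]  P^-=[0.2638 -0.1058 0.0552; -0.1058 2.7764 0.9746; 0.0552 0.9746 0.8865]  S=[0.5851]  K=[0.4501; -0.9886; -0.3753]  nu=[-3.5101]  x^+=[-1.4536, 4.8727, 2.8467]  P^+=[0.1453 0.1545 0.1540; 0.1545 2.2046 0.7575; 0.1540 0.7575 0.8041]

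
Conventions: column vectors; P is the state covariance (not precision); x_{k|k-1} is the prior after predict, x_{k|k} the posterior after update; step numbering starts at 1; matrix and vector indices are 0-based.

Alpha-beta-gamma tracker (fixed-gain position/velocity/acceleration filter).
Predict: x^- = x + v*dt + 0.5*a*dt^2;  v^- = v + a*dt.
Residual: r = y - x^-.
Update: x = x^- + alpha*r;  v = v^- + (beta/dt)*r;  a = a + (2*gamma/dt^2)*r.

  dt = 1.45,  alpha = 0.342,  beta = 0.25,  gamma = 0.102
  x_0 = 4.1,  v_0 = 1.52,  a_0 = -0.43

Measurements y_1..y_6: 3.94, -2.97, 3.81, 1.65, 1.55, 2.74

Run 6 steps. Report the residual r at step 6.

step 1: x_pred=5.8520  r=-1.9120  x^+=5.1981  v^+=0.5669  a^+=-0.6155
step 2: x_pred=5.3729  r=-8.3429  x^+=2.5197  v^+=-1.7641  a^+=-1.4250
step 3: x_pred=-1.5363  r=5.3463  x^+=0.2921  v^+=-2.9086  a^+=-0.9063
step 4: x_pred=-4.8780  r=6.5280  x^+=-2.6454  v^+=-3.0971  a^+=-0.2729
step 5: x_pred=-7.4231  r=8.9731  x^+=-4.3543  v^+=-1.9457  a^+=0.5978
step 6: x_pred=-6.5472  r=9.2872  x^+=-3.3710  v^+=0.5223  a^+=1.4989

resid = 9.2872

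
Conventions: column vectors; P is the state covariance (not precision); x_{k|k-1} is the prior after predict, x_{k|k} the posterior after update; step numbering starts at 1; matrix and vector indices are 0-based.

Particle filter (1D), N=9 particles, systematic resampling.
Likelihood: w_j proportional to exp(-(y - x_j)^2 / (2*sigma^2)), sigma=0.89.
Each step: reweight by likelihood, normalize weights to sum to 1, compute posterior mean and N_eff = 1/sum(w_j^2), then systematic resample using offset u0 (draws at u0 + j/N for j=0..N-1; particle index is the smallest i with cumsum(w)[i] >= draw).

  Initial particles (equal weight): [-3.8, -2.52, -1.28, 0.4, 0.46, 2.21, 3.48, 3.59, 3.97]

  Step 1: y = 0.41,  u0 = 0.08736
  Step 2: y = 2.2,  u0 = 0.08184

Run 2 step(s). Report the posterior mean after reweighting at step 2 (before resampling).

post_mean = 1.2750

step 1: w=[0.0000, 0.0019, 0.0716, 0.4344, 0.4338, 0.0562, 0.0011, 0.0007, 0.0001]  mean=0.4081  Neff=2.5960  idx=[3, 3, 3, 3, 4, 4, 4, 4, 5]
step 2: w=[0.0613, 0.0613, 0.0613, 0.0613, 0.0701, 0.0701, 0.0701, 0.0701, 0.4741]  mean=1.2750  Neff=3.8533  idx=[1, 3, 4, 6, 8, 8, 8, 8, 8]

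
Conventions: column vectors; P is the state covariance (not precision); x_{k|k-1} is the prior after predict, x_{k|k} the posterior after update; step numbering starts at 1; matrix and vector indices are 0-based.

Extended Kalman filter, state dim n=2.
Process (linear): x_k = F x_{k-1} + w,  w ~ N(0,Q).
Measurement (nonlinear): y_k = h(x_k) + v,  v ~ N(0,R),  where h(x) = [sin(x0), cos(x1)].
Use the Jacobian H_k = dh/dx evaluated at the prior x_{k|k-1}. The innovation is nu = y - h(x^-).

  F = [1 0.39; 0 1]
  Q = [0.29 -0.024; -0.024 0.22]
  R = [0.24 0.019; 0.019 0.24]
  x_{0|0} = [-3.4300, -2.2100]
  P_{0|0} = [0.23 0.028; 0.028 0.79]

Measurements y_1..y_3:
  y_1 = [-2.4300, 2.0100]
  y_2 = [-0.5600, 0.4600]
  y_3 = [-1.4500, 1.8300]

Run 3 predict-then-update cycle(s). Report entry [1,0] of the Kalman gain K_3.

K[1,0] = 0.0659

step 1: x^-=[-4.2919, -2.2100]  P^-=[0.6620 0.3121; 0.3121 1.0100]  H_jac=[-0.4082 0.0000; 0.0000 0.8026]  S=[0.3503 -0.0832; -0.0832 0.8906]  K=[-0.7206 0.2139; -0.1507 0.8961]  nu=[-3.3429, 2.6066]  x^+=[-1.3255, 0.6296]  P^+=[0.4137 0.0469; 0.0469 0.2644]
step 2: x^-=[-1.0800, 0.6296]  P^-=[0.7805 0.1260; 0.1260 0.4844]  H_jac=[0.4713 0.0000; 0.0000 -0.5889]  S=[0.4134 -0.0160; -0.0160 0.4080]  K=[0.8842 -0.1473; 0.1168 -0.6946]  nu=[0.3219, -0.3482]  x^+=[-0.7440, 0.9091]  P^+=[0.4443 0.0315; 0.0315 0.2793]
step 3: x^-=[-0.3895, 0.9091]  P^-=[0.8013 0.1164; 0.1164 0.4993]  H_jac=[0.9251 0.0000; 0.0000 -0.7890]  S=[0.9258 -0.0660; -0.0660 0.5508]  K=[0.7956 -0.0715; 0.0659 -0.7073]  nu=[-1.0703, 1.2156]  x^+=[-1.3279, -0.0212]  P^+=[0.2049 0.0026; 0.0026 0.2136]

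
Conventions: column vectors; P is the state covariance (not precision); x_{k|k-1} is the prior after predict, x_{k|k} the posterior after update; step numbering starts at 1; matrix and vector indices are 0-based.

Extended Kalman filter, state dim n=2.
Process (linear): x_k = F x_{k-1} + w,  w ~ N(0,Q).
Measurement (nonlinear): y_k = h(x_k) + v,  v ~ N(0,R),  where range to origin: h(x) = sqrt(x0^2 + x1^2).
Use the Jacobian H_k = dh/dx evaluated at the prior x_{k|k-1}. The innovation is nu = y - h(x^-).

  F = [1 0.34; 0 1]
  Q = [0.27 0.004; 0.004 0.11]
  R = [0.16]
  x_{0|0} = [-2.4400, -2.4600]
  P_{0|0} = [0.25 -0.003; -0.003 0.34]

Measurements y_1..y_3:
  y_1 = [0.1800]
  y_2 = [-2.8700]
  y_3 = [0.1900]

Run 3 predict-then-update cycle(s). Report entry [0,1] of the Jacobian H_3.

H_jac[0,1] = 0.4094

step 1: x^-=[-3.2764, -2.4600]  P^-=[0.5573 0.1166; 0.1166 0.4500]  H_jac=[-0.7997 -0.6004]  S=[0.7906]  K=[-0.6522; -0.4597]  nu=[-3.9171]  x^+=[-0.7215, -0.6592]  P^+=[0.2209 -0.1204; -0.1204 0.2829]
step 2: x^-=[-0.9456, -0.6592]  P^-=[0.4417 -0.0203; -0.0203 0.3929]  H_jac=[-0.8203 -0.5719]  S=[0.5668]  K=[-0.6189; -0.3672]  nu=[-4.0227]  x^+=[1.5441, 0.8178]  P^+=[0.2246 -0.1491; -0.1491 0.3165]
step 3: x^-=[1.8222, 0.8178]  P^-=[0.4299 -0.0374; -0.0374 0.4265]  H_jac=[0.9123 0.4094]  S=[0.5613]  K=[0.6714; 0.2503]  nu=[-1.8073]  x^+=[0.6089, 0.3655]  P^+=[0.1769 -0.1317; -0.1317 0.3914]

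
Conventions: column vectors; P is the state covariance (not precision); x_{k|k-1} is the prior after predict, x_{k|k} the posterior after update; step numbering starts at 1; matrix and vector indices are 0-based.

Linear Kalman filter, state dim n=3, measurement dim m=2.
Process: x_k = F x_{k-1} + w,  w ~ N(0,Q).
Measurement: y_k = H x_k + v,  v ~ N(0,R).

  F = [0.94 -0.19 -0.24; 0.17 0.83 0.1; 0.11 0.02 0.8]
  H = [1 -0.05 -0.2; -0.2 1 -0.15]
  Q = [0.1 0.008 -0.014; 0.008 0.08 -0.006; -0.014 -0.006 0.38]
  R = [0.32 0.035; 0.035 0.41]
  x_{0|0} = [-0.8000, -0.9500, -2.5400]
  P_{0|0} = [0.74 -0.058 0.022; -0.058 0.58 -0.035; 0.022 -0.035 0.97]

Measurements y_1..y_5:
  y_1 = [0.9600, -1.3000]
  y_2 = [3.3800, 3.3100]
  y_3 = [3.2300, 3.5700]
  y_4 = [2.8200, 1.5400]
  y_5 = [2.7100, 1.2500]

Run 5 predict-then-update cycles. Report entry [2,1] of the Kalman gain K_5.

K[2,1] = 0.0237

step 1: x^-=[0.0381, -1.1785, -2.1390]  P^-=[0.8383 -0.0231 -0.1044; -0.0231 0.4892 0.0695; -0.1044 0.0695 1.0125]  S=[1.2454 -0.1519; -0.1519 0.9376]  K=[0.6815 -0.0763; 0.0138 0.5178; -0.2624 -0.1081]  nu=[0.4352, -0.4347]  x^+=[0.3678, -1.3976, -2.2062]  P^+=[0.2387 0.0557 0.1024; 0.0557 0.2398 0.1056; 0.1024 0.1056 0.9244]
step 2: x^-=[1.1408, -1.3181, -1.7524]  P^-=[0.3163 0.0102 -0.1101; 0.0102 0.2980 0.1671; -0.1101 0.1671 0.9963]  S=[0.7233 -0.0231; -0.0231 0.6823]  K=[0.4659 -0.0379; -0.0401 0.3957; -0.4379 0.0433]  nu=[1.8228, 4.5934]  x^+=[1.8161, 0.4266, -2.3515]  P^+=[0.1575 0.0382 0.0394; 0.0382 0.1893 0.1386; 0.0394 0.1386 0.8554]
step 3: x^-=[2.1904, 0.4276, -1.6729]  P^-=[0.2765 -0.0168 -0.1559; -0.0168 0.2586 0.1703; -0.1559 0.1703 0.9410]  S=[0.7023 -0.0376; -0.0376 0.6472]  K=[0.4367 -0.0499; -0.0715 0.3612; -0.4987 0.0642]  nu=[0.7264, 3.3295]  x^+=[2.3415, 1.5784, -1.8214]  P^+=[0.1394 0.0229 0.0011; 0.0229 0.1687 0.1233; 0.0011 0.1233 0.7613]
step 4: x^-=[2.3382, 1.5260, -1.1680]  P^-=[0.2757 -0.0243 -0.1650; -0.0243 0.2348 0.1447; -0.1650 0.1447 0.8732]  S=[0.7025 -0.0400; -0.0400 0.6319]  K=[0.4377 -0.0589; -0.0732 0.3403; -0.4913 0.0429]  nu=[0.3245, 0.3064]  x^+=[2.4622, 1.6065, -1.3142]  P^+=[0.1368 0.0170 -0.0104; 0.0170 0.1559 0.1034; -0.0104 0.1034 0.7008]
step 5: x^-=[2.3247, 1.6206, -0.7484]  P^-=[0.2749 -0.0220 -0.1588; -0.0220 0.2199 0.1242; -0.1588 0.1242 0.8318]  S=[0.6969 -0.0347; -0.0347 0.6217]  K=[0.4386 -0.0610; -0.0667 0.3272; -0.4743 0.0237]  nu=[0.3167, -0.0179]  x^+=[2.4646, 1.5936, -0.8990]  P^+=[0.1367 0.0159 -0.0116; 0.0159 0.1488 0.0919; -0.0116 0.0919 0.6739]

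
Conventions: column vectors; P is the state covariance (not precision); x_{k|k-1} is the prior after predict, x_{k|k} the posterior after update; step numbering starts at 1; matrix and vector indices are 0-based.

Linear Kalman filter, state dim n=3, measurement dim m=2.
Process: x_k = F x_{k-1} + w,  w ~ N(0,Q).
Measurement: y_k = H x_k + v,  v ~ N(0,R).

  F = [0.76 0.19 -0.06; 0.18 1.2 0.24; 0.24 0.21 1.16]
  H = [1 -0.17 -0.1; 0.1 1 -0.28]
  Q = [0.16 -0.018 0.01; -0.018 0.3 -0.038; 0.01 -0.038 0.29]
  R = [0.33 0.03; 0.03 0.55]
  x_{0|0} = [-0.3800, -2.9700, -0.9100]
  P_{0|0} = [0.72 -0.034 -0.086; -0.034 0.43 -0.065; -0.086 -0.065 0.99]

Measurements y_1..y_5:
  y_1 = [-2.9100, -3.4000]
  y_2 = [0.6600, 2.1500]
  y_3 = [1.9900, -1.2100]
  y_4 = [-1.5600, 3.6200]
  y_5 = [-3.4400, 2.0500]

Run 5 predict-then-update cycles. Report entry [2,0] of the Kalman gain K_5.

step 1: x^-=[-0.7985, -3.8508, -1.7705]  P^-=[0.5945 0.1191 -0.0055; 0.1191 0.9400 0.2493; -0.0055 0.2493 1.5996]  S=[0.9367 0.0800; 0.0800 1.5058]  K=[0.6061 0.0874; -0.1207 0.5922; -0.2115 -0.1210]  nu=[-2.9432, 0.0349]  x^+=[-2.5794, -3.4749, -1.1521]  P^+=[0.2303 0.0818 0.1379; 0.0818 0.4097 0.3422; 0.1379 0.3422 1.5315]
step 2: x^-=[-2.5515, -4.9107, -2.6853]  P^-=[0.3166 0.1769 0.1692; 0.1769 1.2300 1.0585; 0.1692 1.0585 2.6339]  S=[0.6505 -0.0043; -0.0043 1.4228]  K=[0.4152 0.1145; -0.2078 0.6680; -0.4198 0.2362]  nu=[2.1081, 6.5640]  x^+=[-0.9242, -0.9641, -2.0197]  P^+=[0.1862 0.1253 0.2443; 0.1253 0.5659 0.7758; 0.2443 0.7758 2.4390]
step 3: x^-=[-0.7644, -1.8080, -2.7671]  P^-=[0.2930 0.2413 0.2956; 0.2413 1.7835 2.0166; 0.2956 2.0166 4.1343]  S=[0.6432 -0.0823; -0.0823 1.5629]  K=[0.3635 0.1393; -0.3100 0.7789; -0.6478 0.5344]  nu=[2.1703, -0.1003]  x^+=[0.0106, -2.5590, -4.2267]  P^+=[0.1859 0.1639 0.3392; 0.1639 0.7336 1.1816; 0.3392 1.1816 3.3610]
step 4: x^-=[-0.2246, -4.0833, -5.4378]  P^-=[0.2954 0.3084 0.4126; 0.3084 2.3367 2.9388; 0.4126 2.9388 5.6367]  S=[0.6619 -0.1503; -0.1503 1.7245]  K=[0.3409 0.1587; -0.3823 0.8624; -0.8145 0.7419]  nu=[-2.5734, 6.2032]  x^+=[-0.1173, 2.2503, 1.2602]  P^+=[0.1914 0.1937 0.4119; 0.1937 0.8582 1.4811; 0.4119 1.4811 4.0669]
step 5: x^-=[0.2628, 2.9817, 1.9062]  P^-=[0.3008 0.3602 0.5009; 0.3602 2.7487 3.6280; 0.5009 3.6280 6.7817]  S=[0.6787 -0.1986; -0.1986 1.8457]  K=[0.3291 0.1709; -0.4253 0.9126; -0.9167 0.8653]  nu=[-3.0053, -0.4243]  x^+=[-0.7988, 3.8726, 4.2941]  P^+=[0.1957 0.2126 0.4582; 0.2126 0.9346 1.6666; 0.4582 1.6666 4.5143]

K[2,0] = -0.9167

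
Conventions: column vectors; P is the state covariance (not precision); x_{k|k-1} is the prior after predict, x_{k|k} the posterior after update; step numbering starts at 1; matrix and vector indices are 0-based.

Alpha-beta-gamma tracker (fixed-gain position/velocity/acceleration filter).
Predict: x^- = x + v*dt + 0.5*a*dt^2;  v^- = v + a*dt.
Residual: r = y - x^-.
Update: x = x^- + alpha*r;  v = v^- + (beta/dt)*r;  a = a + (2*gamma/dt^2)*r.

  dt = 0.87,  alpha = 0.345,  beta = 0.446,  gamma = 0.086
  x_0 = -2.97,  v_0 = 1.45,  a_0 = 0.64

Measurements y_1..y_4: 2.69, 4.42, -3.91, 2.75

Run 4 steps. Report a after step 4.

step 1: x_pred=-1.4663  r=4.1563  x^+=-0.0324  v^+=4.1375  a^+=1.5845
step 2: x_pred=4.1669  r=0.2531  x^+=4.2542  v^+=5.6458  a^+=1.6420
step 3: x_pred=9.7874  r=-13.6974  x^+=5.0618  v^+=0.0524  a^+=-1.4706
step 4: x_pred=4.5508  r=-1.8008  x^+=3.9295  v^+=-2.1503  a^+=-1.8799

a_post = -1.8799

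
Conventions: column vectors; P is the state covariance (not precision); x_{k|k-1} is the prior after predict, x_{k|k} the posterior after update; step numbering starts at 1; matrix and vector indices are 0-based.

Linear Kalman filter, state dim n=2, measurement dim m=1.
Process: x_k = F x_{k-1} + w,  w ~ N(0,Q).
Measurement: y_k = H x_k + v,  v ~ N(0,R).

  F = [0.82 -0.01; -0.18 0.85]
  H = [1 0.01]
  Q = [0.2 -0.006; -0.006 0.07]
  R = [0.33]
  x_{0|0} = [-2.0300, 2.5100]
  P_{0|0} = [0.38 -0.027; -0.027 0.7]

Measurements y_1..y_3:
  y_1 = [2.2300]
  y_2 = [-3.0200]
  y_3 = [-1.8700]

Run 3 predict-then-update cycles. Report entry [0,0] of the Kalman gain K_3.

step 1: x^-=[-1.6897, 2.4989]  P^-=[0.4560 -0.0869; -0.0869 0.5963]  S=[0.7843]  K=[0.5803; -0.1032]  nu=[3.8947]  x^+=[0.5704, 2.0970]  P^+=[0.1919 -0.0399; -0.0399 0.5880]
step 2: x^-=[0.4468, 1.6798]  P^-=[0.3297 -0.0672; -0.0672 0.5132]  S=[0.6585]  K=[0.4998; -0.0943]  nu=[-3.4836]  x^+=[-1.2942, 2.0083]  P^+=[0.1653 -0.0362; -0.0362 0.5074]
step 3: x^-=[-1.0813, 1.9400]  P^-=[0.3118 -0.0600; -0.0600 0.4530]  S=[0.6406]  K=[0.4857; -0.0866]  nu=[-0.8081]  x^+=[-1.4739, 2.0100]  P^+=[0.1606 -0.0331; -0.0331 0.4482]

K[0,0] = 0.4857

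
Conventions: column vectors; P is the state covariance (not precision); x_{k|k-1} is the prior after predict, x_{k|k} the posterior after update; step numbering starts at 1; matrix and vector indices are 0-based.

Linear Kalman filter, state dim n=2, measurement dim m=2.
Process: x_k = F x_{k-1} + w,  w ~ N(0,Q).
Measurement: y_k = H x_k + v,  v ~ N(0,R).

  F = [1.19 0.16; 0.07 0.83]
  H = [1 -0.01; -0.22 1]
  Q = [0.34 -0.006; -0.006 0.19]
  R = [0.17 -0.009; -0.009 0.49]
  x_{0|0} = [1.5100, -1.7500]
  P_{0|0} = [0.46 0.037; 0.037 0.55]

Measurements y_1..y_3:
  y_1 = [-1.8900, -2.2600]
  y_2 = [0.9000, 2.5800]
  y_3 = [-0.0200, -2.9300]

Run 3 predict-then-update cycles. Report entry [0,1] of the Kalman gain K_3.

step 1: x^-=[1.5169, -1.3468]  P^-=[1.0196 0.1423; 0.1423 0.5754]  S=[1.1868 -0.0964; -0.0964 1.0522]  K=[0.8580 0.0007; 0.1583 0.5317]  nu=[-3.4204, -0.5795]  x^+=[-1.4181, -2.1962]  P^+=[0.1461 0.0248; 0.0248 0.2645]
step 2: x^-=[-2.0389, -1.9221]  P^-=[0.5631 0.0660; 0.0660 0.3758]  S=[0.7318 -0.0705; -0.0705 0.8640]  K=[0.7681 -0.0043; 0.1264 0.4285]  nu=[2.9197, 4.0536]  x^+=[0.1863, 0.1836]  P^+=[0.1308 0.0198; 0.0198 0.2132]
step 3: x^-=[0.2511, 0.1654]  P^-=[0.5382 0.0529; 0.0529 0.3398]  S=[0.7072 -0.0778; -0.0778 0.8325]  K=[0.7595 -0.0077; 0.1146 0.4048]  nu=[-0.2695, -3.0402]  x^+=[0.0699, -1.0962]  P^+=[0.1294 0.0178; 0.0178 0.2013]

K[0,1] = -0.0077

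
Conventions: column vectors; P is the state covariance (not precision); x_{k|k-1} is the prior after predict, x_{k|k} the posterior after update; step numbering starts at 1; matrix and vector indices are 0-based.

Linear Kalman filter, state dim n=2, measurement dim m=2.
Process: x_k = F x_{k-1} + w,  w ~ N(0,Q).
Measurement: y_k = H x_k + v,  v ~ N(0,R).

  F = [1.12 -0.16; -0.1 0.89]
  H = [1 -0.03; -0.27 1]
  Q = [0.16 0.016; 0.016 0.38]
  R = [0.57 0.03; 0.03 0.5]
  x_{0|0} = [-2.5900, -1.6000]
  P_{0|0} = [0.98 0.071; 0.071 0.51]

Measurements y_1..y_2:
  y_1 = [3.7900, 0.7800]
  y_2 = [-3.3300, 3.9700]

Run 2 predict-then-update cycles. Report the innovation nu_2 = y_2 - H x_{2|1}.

innov = [-5.0977, 4.5513]

step 1: x^-=[-2.6448, -1.1650]  P^-=[1.3769 -0.0945; -0.0945 0.7811]  S=[1.9533 -0.4604; -0.4604 1.4325]  K=[0.6813 -0.1065; 0.0783 0.5883]  nu=[6.3999, 1.2309]  x^+=[1.5841, 0.0602]  P^+=[0.3873 0.0718; 0.0718 0.3159]
step 2: x^-=[1.7646, -0.1048]  P^-=[0.6282 0.0003; 0.0003 0.6213]  S=[1.1987 -0.1579; -0.1579 1.1669]  K=[0.5141 -0.0755; 0.0558 0.5399]  nu=[-5.0977, 4.5513]  x^+=[-1.1997, 2.0677]  P^+=[0.2925 0.0566; 0.0566 0.2869]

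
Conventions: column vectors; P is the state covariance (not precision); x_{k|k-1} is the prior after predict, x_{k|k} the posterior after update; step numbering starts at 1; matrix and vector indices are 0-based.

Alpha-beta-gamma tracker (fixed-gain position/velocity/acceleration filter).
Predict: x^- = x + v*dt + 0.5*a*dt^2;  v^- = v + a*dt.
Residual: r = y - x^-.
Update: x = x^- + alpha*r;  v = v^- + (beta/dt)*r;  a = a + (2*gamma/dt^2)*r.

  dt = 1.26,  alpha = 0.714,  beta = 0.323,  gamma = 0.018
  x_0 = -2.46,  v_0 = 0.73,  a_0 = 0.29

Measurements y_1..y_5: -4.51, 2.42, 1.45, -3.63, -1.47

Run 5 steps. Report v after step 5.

step 1: x_pred=-1.3100  r=-3.2000  x^+=-3.5948  v^+=0.2751  a^+=0.2174
step 2: x_pred=-3.0756  r=5.4956  x^+=0.8483  v^+=1.9578  a^+=0.3421
step 3: x_pred=3.5867  r=-2.1367  x^+=2.0611  v^+=1.8411  a^+=0.2936
step 4: x_pred=4.6139  r=-8.2439  x^+=-1.2722  v^+=0.0977  a^+=0.1067
step 5: x_pred=-1.0644  r=-0.4056  x^+=-1.3540  v^+=0.1281  a^+=0.0975

v_post = 0.1281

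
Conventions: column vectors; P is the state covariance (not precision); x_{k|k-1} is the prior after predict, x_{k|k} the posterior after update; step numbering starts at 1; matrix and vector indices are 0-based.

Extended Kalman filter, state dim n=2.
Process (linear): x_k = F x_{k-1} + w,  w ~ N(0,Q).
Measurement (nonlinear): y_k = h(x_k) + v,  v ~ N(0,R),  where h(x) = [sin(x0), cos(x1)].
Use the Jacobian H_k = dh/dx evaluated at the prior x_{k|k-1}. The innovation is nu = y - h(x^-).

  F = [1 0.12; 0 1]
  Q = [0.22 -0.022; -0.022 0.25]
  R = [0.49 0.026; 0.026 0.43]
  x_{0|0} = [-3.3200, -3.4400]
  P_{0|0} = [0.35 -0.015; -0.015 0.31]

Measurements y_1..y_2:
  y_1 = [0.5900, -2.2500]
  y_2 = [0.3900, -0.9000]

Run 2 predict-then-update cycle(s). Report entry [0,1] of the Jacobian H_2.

step 1: x^-=[-3.7328, -3.4400]  P^-=[0.5709 0.0002; 0.0002 0.5600]  H_jac=[-0.8303 0.0000; 0.0000 -0.2940]  S=[0.8835 0.0260; 0.0260 0.4784]  K=[-0.5373 0.0291; 0.0100 -0.3447]  nu=[0.0326, -1.2942]  x^+=[-3.7880, -2.9936]  P^+=[0.3162 0.0049; 0.0049 0.5033]
step 2: x^-=[-4.1473, -2.9936]  P^-=[0.5446 0.0433; 0.0433 0.7533]  H_jac=[-0.5355 0.0000; 0.0000 0.1475]  S=[0.6462 0.0226; 0.0226 0.4464]  K=[-0.4526 0.0372; -0.0447 0.2511]  nu=[-0.4545, 0.0891]  x^+=[-3.9382, -2.9509]  P^+=[0.4124 0.0287; 0.0287 0.7243]

H_jac[0,1] = 0.0000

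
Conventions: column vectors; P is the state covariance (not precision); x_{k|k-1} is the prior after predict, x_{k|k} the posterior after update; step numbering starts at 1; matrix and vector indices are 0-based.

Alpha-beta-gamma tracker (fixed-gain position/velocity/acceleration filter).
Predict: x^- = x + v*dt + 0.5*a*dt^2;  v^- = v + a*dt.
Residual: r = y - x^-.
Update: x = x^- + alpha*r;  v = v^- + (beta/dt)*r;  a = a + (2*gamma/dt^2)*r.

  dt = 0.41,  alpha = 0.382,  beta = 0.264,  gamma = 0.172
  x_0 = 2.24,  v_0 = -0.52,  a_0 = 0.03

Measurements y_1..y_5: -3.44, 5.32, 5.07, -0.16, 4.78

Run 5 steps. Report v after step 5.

step 1: x_pred=2.0293  r=-5.4693  x^+=-0.0600  v^+=-4.0294  a^+=-11.1624
step 2: x_pred=-2.6502  r=7.9702  x^+=0.3944  v^+=-3.4740  a^+=5.1478
step 3: x_pred=-0.5972  r=5.6672  x^+=1.5676  v^+=2.2858  a^+=16.7453
step 4: x_pred=3.9123  r=-4.0723  x^+=2.3567  v^+=6.5292  a^+=8.4118
step 5: x_pred=5.7407  r=-0.9607  x^+=5.3737  v^+=9.3595  a^+=6.4459

v_post = 9.3595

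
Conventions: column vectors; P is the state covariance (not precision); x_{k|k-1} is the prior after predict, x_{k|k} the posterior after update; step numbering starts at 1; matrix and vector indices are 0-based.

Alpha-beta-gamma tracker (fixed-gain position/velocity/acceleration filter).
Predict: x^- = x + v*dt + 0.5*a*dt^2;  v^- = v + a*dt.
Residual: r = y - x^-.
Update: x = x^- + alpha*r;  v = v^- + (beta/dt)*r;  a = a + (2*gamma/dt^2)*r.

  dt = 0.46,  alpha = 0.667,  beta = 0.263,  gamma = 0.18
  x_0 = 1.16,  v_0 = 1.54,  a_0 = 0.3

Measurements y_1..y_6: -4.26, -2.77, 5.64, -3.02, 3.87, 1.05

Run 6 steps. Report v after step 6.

v_post = 8.2315

step 1: x_pred=1.9001  r=-6.1601  x^+=-2.2087  v^+=-1.8440  a^+=-10.1804
step 2: x_pred=-4.1340  r=1.3640  x^+=-3.2242  v^+=-5.7471  a^+=-7.8598
step 3: x_pred=-6.6995  r=12.3395  x^+=1.5310  v^+=-2.3077  a^+=13.1336
step 4: x_pred=1.8590  r=-4.8790  x^+=-1.3953  v^+=0.9443  a^+=4.8329
step 5: x_pred=-0.4496  r=4.3196  x^+=2.4316  v^+=5.6371  a^+=12.1820
step 6: x_pred=6.3135  r=-5.2635  x^+=2.8027  v^+=8.2315  a^+=3.2271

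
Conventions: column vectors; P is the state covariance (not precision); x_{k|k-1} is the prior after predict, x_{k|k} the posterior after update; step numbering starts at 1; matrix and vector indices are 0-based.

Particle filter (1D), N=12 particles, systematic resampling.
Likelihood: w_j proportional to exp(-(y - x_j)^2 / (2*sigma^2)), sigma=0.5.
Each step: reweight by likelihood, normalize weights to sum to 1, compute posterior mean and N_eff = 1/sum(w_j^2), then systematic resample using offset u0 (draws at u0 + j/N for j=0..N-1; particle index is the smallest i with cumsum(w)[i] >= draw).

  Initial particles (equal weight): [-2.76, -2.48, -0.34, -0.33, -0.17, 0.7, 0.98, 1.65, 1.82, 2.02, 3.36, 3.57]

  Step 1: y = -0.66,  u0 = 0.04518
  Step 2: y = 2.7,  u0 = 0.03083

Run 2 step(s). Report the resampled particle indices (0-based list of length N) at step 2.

step 1: w=[0.0001, 0.0006, 0.3592, 0.3545, 0.2727, 0.0109, 0.0020, 0.0000, 0.0000, 0.0000, 0.0000, 0.0000]  mean=-0.2775  Neff=3.0378  idx=[2, 2, 2, 2, 3, 3, 3, 3, 3, 4, 4, 4]
step 2: w=[0.0312, 0.0312, 0.0312, 0.0312, 0.0353, 0.0353, 0.0353, 0.0353, 0.0353, 0.2329, 0.2329, 0.2329]  mean=-0.2194  Neff=5.7842  idx=[0, 3, 6, 8, 9, 9, 9, 10, 10, 11, 11, 11]

resampled_idx = [0, 3, 6, 8, 9, 9, 9, 10, 10, 11, 11, 11]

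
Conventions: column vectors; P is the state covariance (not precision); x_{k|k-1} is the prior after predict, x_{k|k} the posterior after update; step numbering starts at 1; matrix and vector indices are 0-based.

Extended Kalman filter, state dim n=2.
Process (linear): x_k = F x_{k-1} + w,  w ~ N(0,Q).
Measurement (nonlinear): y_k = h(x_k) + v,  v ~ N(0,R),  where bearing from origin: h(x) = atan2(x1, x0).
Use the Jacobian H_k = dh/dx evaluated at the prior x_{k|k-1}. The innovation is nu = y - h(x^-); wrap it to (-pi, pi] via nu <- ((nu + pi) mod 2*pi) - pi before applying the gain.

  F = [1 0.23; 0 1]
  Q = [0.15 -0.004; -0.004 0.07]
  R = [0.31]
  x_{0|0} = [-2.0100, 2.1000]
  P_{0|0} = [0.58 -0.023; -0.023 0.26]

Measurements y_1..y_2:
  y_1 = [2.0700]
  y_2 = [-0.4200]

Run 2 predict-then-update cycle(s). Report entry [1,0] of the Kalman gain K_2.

step 1: x^-=[-1.5270, 2.1000]  P^-=[0.7332 0.0328; 0.0328 0.3300]  H_jac=[-0.3115 -0.2265]  S=[0.4027]  K=[-0.5856; -0.2110]  nu=[-0.1295]  x^+=[-1.4512, 2.1273]  P^+=[0.5951 -0.0170; -0.0170 0.3121]
step 2: x^-=[-0.9619, 2.1273]  P^-=[0.7538 0.0508; 0.0508 0.3821]  H_jac=[-0.3903 -0.1765]  S=[0.4437]  K=[-0.6832; -0.1967]  nu=[-2.4154]  x^+=[0.6884, 2.6023]  P^+=[0.5467 -0.0088; -0.0088 0.3649]

K[1,0] = -0.1967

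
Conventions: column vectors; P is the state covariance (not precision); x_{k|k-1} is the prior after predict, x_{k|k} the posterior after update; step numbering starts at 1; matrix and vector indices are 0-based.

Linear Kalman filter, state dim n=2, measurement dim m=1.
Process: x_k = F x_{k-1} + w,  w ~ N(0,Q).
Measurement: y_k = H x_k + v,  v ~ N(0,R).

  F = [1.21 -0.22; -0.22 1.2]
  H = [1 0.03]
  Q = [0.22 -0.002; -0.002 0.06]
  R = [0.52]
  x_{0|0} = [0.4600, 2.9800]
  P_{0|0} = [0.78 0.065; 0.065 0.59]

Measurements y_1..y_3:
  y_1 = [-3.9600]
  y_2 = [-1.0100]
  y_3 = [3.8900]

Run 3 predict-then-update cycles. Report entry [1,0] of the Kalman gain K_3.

step 1: x^-=[-0.0990, 3.4748]  P^-=[1.3559 -0.2679; -0.2679 0.9130]  S=[1.8607]  K=[0.7244; -0.1292]  nu=[-3.9652]  x^+=[-2.9715, 3.9873]  P^+=[0.3795 -0.0937; -0.0937 0.8820]
step 2: x^-=[-4.4727, 5.4385]  P^-=[0.8682 -0.4764; -0.4764 1.3978]  S=[1.3609]  K=[0.6275; -0.3193]  nu=[3.2995]  x^+=[-2.4023, 4.3851]  P^+=[0.3324 -0.2038; -0.2038 1.2591]
step 3: x^-=[-3.8715, 5.7906]  P^-=[0.8761 -0.7287; -0.7287 1.9968]  S=[1.3542]  K=[0.6308; -0.4938]  nu=[7.5878]  x^+=[0.9150, 2.0434]  P^+=[0.3372 -0.3068; -0.3068 1.6666]

K[1,0] = -0.4938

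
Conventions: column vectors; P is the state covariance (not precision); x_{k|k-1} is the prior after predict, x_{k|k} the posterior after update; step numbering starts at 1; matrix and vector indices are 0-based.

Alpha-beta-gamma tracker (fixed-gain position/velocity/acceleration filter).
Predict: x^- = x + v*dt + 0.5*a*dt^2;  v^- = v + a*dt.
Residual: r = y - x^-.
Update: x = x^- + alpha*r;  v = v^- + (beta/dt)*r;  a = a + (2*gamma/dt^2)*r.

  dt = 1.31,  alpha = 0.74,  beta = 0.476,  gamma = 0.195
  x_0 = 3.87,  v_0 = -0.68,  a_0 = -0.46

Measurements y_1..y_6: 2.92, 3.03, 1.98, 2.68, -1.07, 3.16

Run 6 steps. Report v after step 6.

step 1: x_pred=2.5845  r=0.3355  x^+=2.8328  v^+=-1.1607  a^+=-0.3838
step 2: x_pred=0.9830  r=2.0470  x^+=2.4978  v^+=-0.9196  a^+=0.0815
step 3: x_pred=1.3630  r=0.6170  x^+=1.8196  v^+=-0.5887  a^+=0.2217
step 4: x_pred=1.2386  r=1.4414  x^+=2.3052  v^+=0.2254  a^+=0.5493
step 5: x_pred=3.0718  r=-4.1418  x^+=0.0069  v^+=-0.5600  a^+=-0.3920
step 6: x_pred=-1.0631  r=4.2231  x^+=2.0620  v^+=0.4609  a^+=0.5677

v_post = 0.4609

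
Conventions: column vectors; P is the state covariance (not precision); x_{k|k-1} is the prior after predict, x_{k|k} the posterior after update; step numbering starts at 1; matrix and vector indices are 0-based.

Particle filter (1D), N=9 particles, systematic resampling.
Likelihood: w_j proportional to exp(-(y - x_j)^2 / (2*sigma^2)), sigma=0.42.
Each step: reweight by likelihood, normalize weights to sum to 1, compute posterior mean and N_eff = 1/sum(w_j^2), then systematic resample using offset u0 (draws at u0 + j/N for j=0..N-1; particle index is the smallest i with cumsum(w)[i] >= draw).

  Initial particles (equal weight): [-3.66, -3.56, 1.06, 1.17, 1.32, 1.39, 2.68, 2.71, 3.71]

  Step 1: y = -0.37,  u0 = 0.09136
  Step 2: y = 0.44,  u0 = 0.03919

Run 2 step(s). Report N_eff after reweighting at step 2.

step 1: w=[0.0000, 0.0000, 0.6464, 0.2561, 0.0649, 0.0327, 0.0000, 0.0000, 0.0000]  mean=1.1158  Neff=2.0464  idx=[2, 2, 2, 2, 2, 3, 3, 3, 5]
step 2: w=[0.1389, 0.1389, 0.1389, 0.1389, 0.1389, 0.0912, 0.0912, 0.0912, 0.0320]  mean=1.1006  Neff=8.1683  idx=[0, 1, 1, 2, 3, 4, 5, 6, 7]

N_eff = 8.1683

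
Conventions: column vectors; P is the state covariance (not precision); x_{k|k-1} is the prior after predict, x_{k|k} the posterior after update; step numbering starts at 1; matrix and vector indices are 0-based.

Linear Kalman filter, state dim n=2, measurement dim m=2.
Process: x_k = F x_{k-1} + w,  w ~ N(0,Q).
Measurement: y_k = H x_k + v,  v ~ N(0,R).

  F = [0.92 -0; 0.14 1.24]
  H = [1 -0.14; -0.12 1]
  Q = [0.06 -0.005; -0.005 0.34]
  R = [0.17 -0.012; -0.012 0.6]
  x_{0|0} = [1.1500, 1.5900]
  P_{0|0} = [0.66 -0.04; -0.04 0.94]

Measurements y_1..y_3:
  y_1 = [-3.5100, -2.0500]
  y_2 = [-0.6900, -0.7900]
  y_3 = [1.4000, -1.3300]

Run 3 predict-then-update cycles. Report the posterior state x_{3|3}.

step 1: x^-=[1.0580, 2.1326]  P^-=[0.6186 0.0344; 0.0344 1.7844]  S=[0.8140 -0.3011; -0.3011 2.3850]  K=[0.7845 0.0823; 0.0120 0.7479]  nu=[-4.2694, -4.0556]  x^+=[-2.6255, -0.9520]  P^+=[0.1403 0.0568; 0.0568 0.4554]
step 2: x^-=[-2.4154, -1.5480]  P^-=[0.1788 0.0779; 0.0779 1.0628]  S=[0.3478 -0.1030; -0.1030 1.6466]  K=[0.5021 0.0657; -0.0146 0.6388]  nu=[1.5087, 0.4682]  x^+=[-1.6271, -1.2709]  P^+=[0.0908 0.0443; 0.0443 0.3888]
step 3: x^-=[-1.4969, -1.8037]  P^-=[0.1368 0.0572; 0.0572 0.9550]  S=[0.3095 -0.1039; -0.1039 1.5432]  K=[0.4349 0.0557; -0.0417 0.6116]  nu=[2.6444, 0.2941]  x^+=[-0.3305, -1.7342]  P^+=[0.0785 0.0376; 0.0376 0.3720]

x_post = [-0.3305, -1.7342]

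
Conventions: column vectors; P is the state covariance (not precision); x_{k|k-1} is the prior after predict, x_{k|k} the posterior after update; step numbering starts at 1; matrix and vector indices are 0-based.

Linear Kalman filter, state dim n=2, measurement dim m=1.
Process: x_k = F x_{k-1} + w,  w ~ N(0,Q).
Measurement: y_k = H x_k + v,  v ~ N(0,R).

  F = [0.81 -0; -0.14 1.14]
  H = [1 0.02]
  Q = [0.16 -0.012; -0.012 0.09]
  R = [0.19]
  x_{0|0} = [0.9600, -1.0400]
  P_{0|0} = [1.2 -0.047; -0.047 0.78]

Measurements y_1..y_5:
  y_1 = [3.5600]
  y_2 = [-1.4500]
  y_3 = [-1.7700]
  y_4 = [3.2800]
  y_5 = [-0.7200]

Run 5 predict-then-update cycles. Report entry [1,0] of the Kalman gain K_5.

K[1,0] = -0.0178

step 1: x^-=[0.7776, -1.3200]  P^-=[0.9473 -0.1915; -0.1915 1.1422]  S=[1.1301]  K=[0.8349; -0.1492]  nu=[2.8088]  x^+=[3.1226, -1.7391]  P^+=[0.1596 -0.0507; -0.0507 1.1170]
step 2: x^-=[2.5293, -2.4198]  P^-=[0.2647 -0.0769; -0.0769 1.5610]  S=[0.4523]  K=[0.5819; -0.1010]  nu=[-3.9309]  x^+=[0.2418, -2.0226]  P^+=[0.1116 -0.0503; -0.0503 1.5564]
step 3: x^-=[0.1958, -2.3397]  P^-=[0.2332 -0.0711; -0.0711 2.1310]  S=[0.4212]  K=[0.5503; -0.0677]  nu=[-1.9190]  x^+=[-0.8602, -2.2098]  P^+=[0.1057 -0.0554; -0.0554 2.1290]
step 4: x^-=[-0.6967, -2.3988]  P^-=[0.2293 -0.0752; -0.0752 2.8767]  S=[0.4175]  K=[0.5457; -0.0423]  nu=[4.0247]  x^+=[1.4996, -2.5688]  P^+=[0.1050 -0.0655; -0.0655 2.8759]
step 5: x^-=[1.2147, -3.1384]  P^-=[0.2289 -0.0844; -0.0844 3.8505]  S=[0.4171]  K=[0.5448; -0.0178]  nu=[-1.8719]  x^+=[0.1949, -3.1051]  P^+=[0.1051 -0.0804; -0.0804 3.8504]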